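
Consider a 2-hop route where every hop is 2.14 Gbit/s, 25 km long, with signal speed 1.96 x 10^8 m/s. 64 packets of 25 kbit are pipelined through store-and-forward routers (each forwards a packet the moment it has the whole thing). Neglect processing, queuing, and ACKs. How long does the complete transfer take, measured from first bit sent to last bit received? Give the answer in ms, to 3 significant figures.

1.01 ms

Per-hop transmission t_tx = L/R = 25000/2.14e+09 = 0.0116822 ms.
Per-hop propagation t_prop = 25000/196000000 = 0.127551 ms.
Pipeline fill: first packet needs 2·t_tx to clear all hops; remaining 63 packets each add one t_tx.
Total = (2+64-1)·t_tx + 2·t_prop = 65·0.0116822 + 2·0.127551 = 1.01 ms.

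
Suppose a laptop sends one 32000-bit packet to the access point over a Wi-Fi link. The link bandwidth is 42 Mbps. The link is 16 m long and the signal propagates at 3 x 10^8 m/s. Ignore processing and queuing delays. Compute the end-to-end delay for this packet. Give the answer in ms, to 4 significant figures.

Transmission delay = L/R = 32000 / 42000000 = 0.761905 ms.
Propagation delay = d/s = 16 m / 300000000 m/s = 5.33333e-05 ms.
Total = 0.7620 ms.

0.7620 ms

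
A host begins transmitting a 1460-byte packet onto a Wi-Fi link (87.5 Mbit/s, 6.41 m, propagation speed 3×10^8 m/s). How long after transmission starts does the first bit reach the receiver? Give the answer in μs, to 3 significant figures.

0.0214 μs

First bit experiences only propagation delay: d/s = 6.41/300000000 = 0.0214 μs.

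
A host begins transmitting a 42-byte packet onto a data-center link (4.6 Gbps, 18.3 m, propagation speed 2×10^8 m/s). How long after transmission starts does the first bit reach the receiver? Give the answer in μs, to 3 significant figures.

First bit experiences only propagation delay: d/s = 18.3/200000000 = 0.0915 μs.

0.0915 μs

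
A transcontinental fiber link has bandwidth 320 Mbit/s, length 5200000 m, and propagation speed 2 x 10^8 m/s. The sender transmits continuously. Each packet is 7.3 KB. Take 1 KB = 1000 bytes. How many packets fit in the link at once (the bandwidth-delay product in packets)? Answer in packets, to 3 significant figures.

142 packets

Propagation delay = 5200000 / 200000000 = 0.026 s.
BDP = R × t_prop = 320000000 × 0.026 = 8320000 bits.
In packets of 58400 bits: 142 packets.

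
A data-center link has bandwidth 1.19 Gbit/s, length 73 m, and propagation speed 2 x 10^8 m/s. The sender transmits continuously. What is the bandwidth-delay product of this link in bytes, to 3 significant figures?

Propagation delay = 73 / 200000000 = 3.65e-07 s.
BDP = R × t_prop = 1190000000 × 3.65e-07 = 434.35 bits.
In bytes: 434.35/8 = 54.3 bytes.

54.3 bytes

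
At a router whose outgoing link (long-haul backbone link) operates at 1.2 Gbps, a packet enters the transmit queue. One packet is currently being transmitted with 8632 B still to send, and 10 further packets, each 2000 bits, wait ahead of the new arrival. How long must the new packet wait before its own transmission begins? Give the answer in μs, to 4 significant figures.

74.21 μs

Each queued packet: L/R = 2000/1200000000 = 1.66667 μs.
10 queued → 16.6667 μs.
Plus remaining 69056 bits of current packet: 57.5467 μs.
Queuing delay = 74.21 μs.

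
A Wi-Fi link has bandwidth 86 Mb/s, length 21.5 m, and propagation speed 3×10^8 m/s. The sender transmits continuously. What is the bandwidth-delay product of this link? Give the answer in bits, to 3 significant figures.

Propagation delay = 21.5 / 300000000 = 7.16667e-08 s.
BDP = R × t_prop = 86000000 × 7.16667e-08 = 6.16333 bits.

6.16 bits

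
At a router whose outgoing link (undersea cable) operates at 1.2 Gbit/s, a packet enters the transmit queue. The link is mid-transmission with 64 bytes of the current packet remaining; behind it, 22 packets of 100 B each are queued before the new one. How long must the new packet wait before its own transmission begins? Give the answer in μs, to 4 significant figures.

Each queued packet: L/R = 800/1200000000 = 0.666667 μs.
22 queued → 14.6667 μs.
Plus remaining 512 bits of current packet: 0.426667 μs.
Queuing delay = 15.09 μs.

15.09 μs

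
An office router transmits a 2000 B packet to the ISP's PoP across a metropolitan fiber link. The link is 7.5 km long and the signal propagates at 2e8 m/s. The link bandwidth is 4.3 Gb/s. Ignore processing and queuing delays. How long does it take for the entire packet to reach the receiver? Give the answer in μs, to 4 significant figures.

L = 2000 × 8 = 16000 bits.
Transmission delay = L/R = 16000 / 4300000000 = 3.72093 μs.
Propagation delay = d/s = 7500 m / 200000000 m/s = 37.5 μs.
Total = 41.22 μs.

41.22 μs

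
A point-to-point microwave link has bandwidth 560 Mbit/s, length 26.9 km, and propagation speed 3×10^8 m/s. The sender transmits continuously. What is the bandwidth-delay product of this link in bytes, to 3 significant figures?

Propagation delay = 26900 / 300000000 = 8.96667e-05 s.
BDP = R × t_prop = 560000000 × 8.96667e-05 = 50213.3 bits.
In bytes: 50213.3/8 = 6280 bytes.

6280 bytes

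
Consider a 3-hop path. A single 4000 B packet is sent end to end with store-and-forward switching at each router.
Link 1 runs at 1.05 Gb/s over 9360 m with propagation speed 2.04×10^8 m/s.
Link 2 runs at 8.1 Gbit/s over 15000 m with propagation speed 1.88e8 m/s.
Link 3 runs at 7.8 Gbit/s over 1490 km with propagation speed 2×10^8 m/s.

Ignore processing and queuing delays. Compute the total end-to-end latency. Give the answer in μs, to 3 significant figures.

7610 μs

L = 4000 × 8 = 32000 bits.
Transmission delays (L/R per hop): 30.4762, 3.95062, 4.10256 μs; sum = 38.5294 μs.
Propagation delays (d/s per hop): 45.8824, 79.7872, 7450 μs; sum = 7575.67 μs.
End-to-end = 7610 μs.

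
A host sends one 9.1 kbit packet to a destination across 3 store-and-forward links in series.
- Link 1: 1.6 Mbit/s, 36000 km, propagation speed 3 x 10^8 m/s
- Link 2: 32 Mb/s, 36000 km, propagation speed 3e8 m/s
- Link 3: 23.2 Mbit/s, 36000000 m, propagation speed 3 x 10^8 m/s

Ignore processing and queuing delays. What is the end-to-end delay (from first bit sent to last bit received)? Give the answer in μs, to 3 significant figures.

L = 9100 bits.
Transmission delays (L/R per hop): 5687.5, 284.375, 392.241 μs; sum = 6364.12 μs.
Propagation delays (d/s per hop): 120000, 120000, 120000 μs; sum = 360000 μs.
End-to-end = 366000 μs.

366000 μs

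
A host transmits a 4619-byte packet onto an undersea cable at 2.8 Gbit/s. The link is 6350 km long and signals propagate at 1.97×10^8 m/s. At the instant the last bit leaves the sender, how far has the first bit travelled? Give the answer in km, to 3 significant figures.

2.60 km

t_tx = L/R = 36952/2800000000 = 1.31971e-05 s.
Distance = s × t_tx = 197000000 × 1.31971e-05 = 2.60 km.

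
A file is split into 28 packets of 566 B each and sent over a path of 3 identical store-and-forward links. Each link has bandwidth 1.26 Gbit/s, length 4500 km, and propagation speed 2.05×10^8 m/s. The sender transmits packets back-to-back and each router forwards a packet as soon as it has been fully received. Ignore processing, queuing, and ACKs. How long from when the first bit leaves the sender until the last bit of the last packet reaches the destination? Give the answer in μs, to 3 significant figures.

66000 μs

Per-hop transmission t_tx = L/R = 4528/1260000000 = 3.59365 μs.
Per-hop propagation t_prop = 4500000/2.05e+08 = 21951.2 μs.
Pipeline fill: first packet needs 3·t_tx to clear all hops; remaining 27 packets each add one t_tx.
Total = (3+28-1)·t_tx + 3·t_prop = 30·3.59365 + 3·21951.2 = 66000 μs.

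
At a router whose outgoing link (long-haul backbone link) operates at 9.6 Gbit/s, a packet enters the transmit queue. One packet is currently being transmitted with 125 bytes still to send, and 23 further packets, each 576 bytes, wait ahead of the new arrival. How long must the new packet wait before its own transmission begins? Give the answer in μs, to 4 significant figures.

Each queued packet: L/R = 4608/9600000000 = 0.48 μs.
23 queued → 11.04 μs.
Plus remaining 1000 bits of current packet: 0.104167 μs.
Queuing delay = 11.14 μs.

11.14 μs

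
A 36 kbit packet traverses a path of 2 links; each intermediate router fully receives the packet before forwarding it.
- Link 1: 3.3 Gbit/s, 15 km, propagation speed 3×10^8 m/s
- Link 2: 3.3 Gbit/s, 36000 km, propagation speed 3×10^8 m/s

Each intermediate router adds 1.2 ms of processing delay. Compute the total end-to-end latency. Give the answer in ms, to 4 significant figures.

121.3 ms

L = 36000 bits.
Transmission delay per hop = L/R = 36000/3300000000 = 0.0109091 ms; 2 hops → 0.0218182 ms.
Propagation delays (d/s per hop): 0.05, 120 ms; sum = 120.05 ms.
Processing at 1 router(s): 1 × 1.2 ms = 1.2 ms.
End-to-end = 121.3 ms.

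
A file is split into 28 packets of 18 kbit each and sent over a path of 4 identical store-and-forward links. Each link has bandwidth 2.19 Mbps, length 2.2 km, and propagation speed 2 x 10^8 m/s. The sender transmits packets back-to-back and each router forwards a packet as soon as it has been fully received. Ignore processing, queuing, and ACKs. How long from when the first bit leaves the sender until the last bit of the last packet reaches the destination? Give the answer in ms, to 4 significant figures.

Per-hop transmission t_tx = L/R = 18000/2190000 = 8.21918 ms.
Per-hop propagation t_prop = 2200/200000000 = 0.011 ms.
Pipeline fill: first packet needs 4·t_tx to clear all hops; remaining 27 packets each add one t_tx.
Total = (4+28-1)·t_tx + 4·t_prop = 31·8.21918 + 4·0.011 = 254.8 ms.

254.8 ms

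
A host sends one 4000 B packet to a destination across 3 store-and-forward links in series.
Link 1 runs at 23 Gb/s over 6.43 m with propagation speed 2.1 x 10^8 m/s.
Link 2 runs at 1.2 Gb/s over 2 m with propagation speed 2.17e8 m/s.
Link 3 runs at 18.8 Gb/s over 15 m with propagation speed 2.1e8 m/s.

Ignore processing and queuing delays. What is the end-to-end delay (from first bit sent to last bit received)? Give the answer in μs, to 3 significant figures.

29.9 μs

L = 4000 × 8 = 32000 bits.
Transmission delays (L/R per hop): 1.3913, 26.6667, 1.70213 μs; sum = 29.7601 μs.
Propagation delays (d/s per hop): 0.030619, 0.00921659, 0.0714286 μs; sum = 0.111264 μs.
End-to-end = 29.9 μs.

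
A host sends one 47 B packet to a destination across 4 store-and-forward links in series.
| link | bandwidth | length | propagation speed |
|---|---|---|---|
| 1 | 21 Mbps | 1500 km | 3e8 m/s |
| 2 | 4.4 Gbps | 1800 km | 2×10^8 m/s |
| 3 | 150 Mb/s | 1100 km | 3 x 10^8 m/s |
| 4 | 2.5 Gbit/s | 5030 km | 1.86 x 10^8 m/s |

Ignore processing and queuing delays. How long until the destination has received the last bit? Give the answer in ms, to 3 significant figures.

L = 47 × 8 = 376 bits.
Transmission delays (L/R per hop): 0.0179048, 8.54545e-05, 0.00250667, 0.0001504 ms; sum = 0.0206473 ms.
Propagation delays (d/s per hop): 5, 9, 3.66667, 27.043 ms; sum = 44.7097 ms.
End-to-end = 44.7 ms.

44.7 ms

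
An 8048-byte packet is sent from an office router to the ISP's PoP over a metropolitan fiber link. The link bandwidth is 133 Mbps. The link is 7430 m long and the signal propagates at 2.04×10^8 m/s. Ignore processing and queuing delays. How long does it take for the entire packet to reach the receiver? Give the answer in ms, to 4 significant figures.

L = 8048 × 8 = 64384 bits.
Transmission delay = L/R = 64384 / 133000000 = 0.48409 ms.
Propagation delay = d/s = 7430 m / 204000000 m/s = 0.0364216 ms.
Total = 0.5205 ms.

0.5205 ms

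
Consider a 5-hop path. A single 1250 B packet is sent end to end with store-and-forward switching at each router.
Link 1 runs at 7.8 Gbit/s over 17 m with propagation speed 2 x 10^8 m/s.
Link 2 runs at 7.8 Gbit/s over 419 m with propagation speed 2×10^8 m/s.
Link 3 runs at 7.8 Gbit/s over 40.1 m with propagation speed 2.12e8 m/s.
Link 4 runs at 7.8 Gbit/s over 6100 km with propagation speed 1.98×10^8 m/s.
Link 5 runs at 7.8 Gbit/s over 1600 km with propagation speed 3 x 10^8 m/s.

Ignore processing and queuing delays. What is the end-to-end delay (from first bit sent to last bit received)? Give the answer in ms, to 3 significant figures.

36.2 ms

L = 1250 × 8 = 10000 bits.
Transmission delay per hop = L/R = 10000/7800000000 = 0.00128205 ms; 5 hops → 0.00641026 ms.
Propagation delays (d/s per hop): 8.5e-05, 0.002095, 0.000189151, 30.8081, 5.33333 ms; sum = 36.1438 ms.
End-to-end = 36.2 ms.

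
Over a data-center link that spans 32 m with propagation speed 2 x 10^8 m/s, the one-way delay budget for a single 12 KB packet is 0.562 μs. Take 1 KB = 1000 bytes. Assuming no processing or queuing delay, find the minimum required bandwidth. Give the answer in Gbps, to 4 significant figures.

238.8 Gbps

L = 96000 bits.
Propagation delay = 32 / 200000000 = 0.16 μs.
Transmission budget = 0.562 − 0.16 = 0.402 μs.
R ≥ L / t_tx = 96000 bits / 4.02e-07 s = 238.8 Gbps.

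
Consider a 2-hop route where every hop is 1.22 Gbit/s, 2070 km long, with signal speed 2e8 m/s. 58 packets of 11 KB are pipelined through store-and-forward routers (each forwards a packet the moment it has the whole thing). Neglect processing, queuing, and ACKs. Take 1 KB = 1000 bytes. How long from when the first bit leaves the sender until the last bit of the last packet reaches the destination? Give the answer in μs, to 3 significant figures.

Per-hop transmission t_tx = L/R = 88000/1220000000 = 72.1311 μs.
Per-hop propagation t_prop = 2070000/200000000 = 10350 μs.
Pipeline fill: first packet needs 2·t_tx to clear all hops; remaining 57 packets each add one t_tx.
Total = (2+58-1)·t_tx + 2·t_prop = 59·72.1311 + 2·10350 = 25000 μs.

25000 μs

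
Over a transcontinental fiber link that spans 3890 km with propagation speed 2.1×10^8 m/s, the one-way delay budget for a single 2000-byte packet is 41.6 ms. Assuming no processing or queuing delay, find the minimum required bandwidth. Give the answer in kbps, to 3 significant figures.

693 kbps

L = 16000 bits.
Propagation delay = 3890000 / 210000000 = 18.5238 ms.
Transmission budget = 41.6 − 18.5238 = 23.0762 ms.
R ≥ L / t_tx = 16000 bits / 0.0230762 s = 693 kbps.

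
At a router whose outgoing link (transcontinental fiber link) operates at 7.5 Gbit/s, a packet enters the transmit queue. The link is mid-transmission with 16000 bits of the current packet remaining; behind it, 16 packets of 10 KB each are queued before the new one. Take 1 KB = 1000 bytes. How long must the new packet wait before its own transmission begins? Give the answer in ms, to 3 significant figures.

0.173 ms

Each queued packet: L/R = 80000/7500000000 = 0.0106667 ms.
16 queued → 0.170667 ms.
Plus remaining 16000 bits of current packet: 0.00213333 ms.
Queuing delay = 0.173 ms.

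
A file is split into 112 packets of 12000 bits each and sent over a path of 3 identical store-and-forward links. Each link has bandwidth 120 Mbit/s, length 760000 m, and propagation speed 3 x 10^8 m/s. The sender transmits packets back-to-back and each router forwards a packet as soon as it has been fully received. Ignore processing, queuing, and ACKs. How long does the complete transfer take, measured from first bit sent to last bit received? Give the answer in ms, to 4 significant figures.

19.00 ms

Per-hop transmission t_tx = L/R = 12000/120000000 = 0.1 ms.
Per-hop propagation t_prop = 760000/300000000 = 2.53333 ms.
Pipeline fill: first packet needs 3·t_tx to clear all hops; remaining 111 packets each add one t_tx.
Total = (3+112-1)·t_tx + 3·t_prop = 114·0.1 + 3·2.53333 = 19.00 ms.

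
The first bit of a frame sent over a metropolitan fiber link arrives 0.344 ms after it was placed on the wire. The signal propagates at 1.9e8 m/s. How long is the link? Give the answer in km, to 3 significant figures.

d = s × t_prop = 190000000 × 0.000344 = 65.4 km.

65.4 km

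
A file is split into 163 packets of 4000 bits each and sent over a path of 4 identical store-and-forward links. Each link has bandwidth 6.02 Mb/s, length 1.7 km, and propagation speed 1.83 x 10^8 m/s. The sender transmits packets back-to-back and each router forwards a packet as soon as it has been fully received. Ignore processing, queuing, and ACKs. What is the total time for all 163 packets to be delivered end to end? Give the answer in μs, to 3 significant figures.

Per-hop transmission t_tx = L/R = 4000/6020000 = 664.452 μs.
Per-hop propagation t_prop = 1700/183000000 = 9.28962 μs.
Pipeline fill: first packet needs 4·t_tx to clear all hops; remaining 162 packets each add one t_tx.
Total = (4+163-1)·t_tx + 4·t_prop = 166·664.452 + 4·9.28962 = 110000 μs.

110000 μs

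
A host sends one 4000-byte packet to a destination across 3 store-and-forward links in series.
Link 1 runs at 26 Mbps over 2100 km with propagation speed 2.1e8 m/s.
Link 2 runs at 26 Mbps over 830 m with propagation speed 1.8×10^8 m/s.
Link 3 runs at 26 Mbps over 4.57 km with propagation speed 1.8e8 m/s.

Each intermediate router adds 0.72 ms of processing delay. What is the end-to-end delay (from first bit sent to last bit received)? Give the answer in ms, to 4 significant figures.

15.16 ms

L = 4000 × 8 = 32000 bits.
Transmission delay per hop = L/R = 32000/26000000 = 1.23077 ms; 3 hops → 3.69231 ms.
Propagation delays (d/s per hop): 10, 0.00461111, 0.0253889 ms; sum = 10.03 ms.
Processing at 2 router(s): 2 × 0.72 ms = 1.44 ms.
End-to-end = 15.16 ms.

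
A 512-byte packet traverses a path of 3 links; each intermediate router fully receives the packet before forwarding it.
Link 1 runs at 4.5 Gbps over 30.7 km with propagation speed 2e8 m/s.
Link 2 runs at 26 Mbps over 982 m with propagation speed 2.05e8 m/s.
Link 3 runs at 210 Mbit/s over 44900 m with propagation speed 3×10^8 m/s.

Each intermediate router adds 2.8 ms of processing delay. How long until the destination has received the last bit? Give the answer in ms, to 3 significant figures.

L = 512 × 8 = 4096 bits.
Transmission delays (L/R per hop): 0.000910222, 0.157538, 0.0195048 ms; sum = 0.177953 ms.
Propagation delays (d/s per hop): 0.1535, 0.00479024, 0.149667 ms; sum = 0.307957 ms.
Processing at 2 router(s): 2 × 2.8 ms = 5.6 ms.
End-to-end = 6.09 ms.

6.09 ms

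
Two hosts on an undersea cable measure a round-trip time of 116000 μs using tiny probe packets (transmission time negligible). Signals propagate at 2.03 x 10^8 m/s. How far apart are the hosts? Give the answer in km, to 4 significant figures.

One-way propagation = RTT/2 = 58000 μs.
d = s × t = 2.03e+08 × 0.058 = 11770 km.

11770 km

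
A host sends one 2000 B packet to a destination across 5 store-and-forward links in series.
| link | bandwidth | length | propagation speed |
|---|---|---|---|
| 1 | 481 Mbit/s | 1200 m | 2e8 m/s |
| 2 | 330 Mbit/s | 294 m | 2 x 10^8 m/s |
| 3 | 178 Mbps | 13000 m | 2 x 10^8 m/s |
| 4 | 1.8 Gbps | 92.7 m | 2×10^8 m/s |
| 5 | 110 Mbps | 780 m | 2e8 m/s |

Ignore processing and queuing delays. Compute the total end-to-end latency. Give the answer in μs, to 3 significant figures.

L = 2000 × 8 = 16000 bits.
Transmission delays (L/R per hop): 33.264, 48.4848, 89.8876, 8.88889, 145.455 μs; sum = 325.98 μs.
Propagation delays (d/s per hop): 6, 1.47, 65, 0.4635, 3.9 μs; sum = 76.8335 μs.
End-to-end = 403 μs.

403 μs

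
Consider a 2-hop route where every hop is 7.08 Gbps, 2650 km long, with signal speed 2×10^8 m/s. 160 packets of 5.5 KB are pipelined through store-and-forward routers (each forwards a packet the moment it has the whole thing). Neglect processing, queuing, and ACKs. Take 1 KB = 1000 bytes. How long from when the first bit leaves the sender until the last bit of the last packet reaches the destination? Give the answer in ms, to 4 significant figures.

27.50 ms

Per-hop transmission t_tx = L/R = 44000/7080000000 = 0.00621469 ms.
Per-hop propagation t_prop = 2650000/200000000 = 13.25 ms.
Pipeline fill: first packet needs 2·t_tx to clear all hops; remaining 159 packets each add one t_tx.
Total = (2+160-1)·t_tx + 2·t_prop = 161·0.00621469 + 2·13.25 = 27.50 ms.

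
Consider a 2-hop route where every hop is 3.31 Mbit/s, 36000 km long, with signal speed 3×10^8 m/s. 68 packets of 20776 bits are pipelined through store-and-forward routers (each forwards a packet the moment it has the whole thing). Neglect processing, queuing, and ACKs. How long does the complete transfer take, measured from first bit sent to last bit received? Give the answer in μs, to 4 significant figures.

673100 μs

Per-hop transmission t_tx = L/R = 20776/3310000 = 6276.74 μs.
Per-hop propagation t_prop = 36000000/300000000 = 120000 μs.
Pipeline fill: first packet needs 2·t_tx to clear all hops; remaining 67 packets each add one t_tx.
Total = (2+68-1)·t_tx + 2·t_prop = 69·6276.74 + 2·120000 = 673100 μs.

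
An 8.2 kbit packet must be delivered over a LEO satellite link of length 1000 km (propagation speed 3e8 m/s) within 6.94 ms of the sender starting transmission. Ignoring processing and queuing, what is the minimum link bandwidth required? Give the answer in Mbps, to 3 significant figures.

2.27 Mbps

Propagation delay = 1000000 / 300000000 = 3.33333 ms.
Transmission budget = 6.94 − 3.33333 = 3.60667 ms.
R ≥ L / t_tx = 8200 bits / 0.00360667 s = 2.27 Mbps.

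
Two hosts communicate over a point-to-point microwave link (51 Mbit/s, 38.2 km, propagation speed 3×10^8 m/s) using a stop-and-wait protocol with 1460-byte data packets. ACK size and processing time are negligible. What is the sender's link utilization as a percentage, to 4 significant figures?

47.35 %

t_tx = L/R = 11680/51000000 = 0.00022902 s.
t_prop = 38200/300000000 = 0.000127333 s; RTT = 0.000254667 s.
Cycle = t_tx + RTT = 0.000483686 s.
Utilization = t_tx / cycle = 0.00022902/0.000483686 = 47.35 %.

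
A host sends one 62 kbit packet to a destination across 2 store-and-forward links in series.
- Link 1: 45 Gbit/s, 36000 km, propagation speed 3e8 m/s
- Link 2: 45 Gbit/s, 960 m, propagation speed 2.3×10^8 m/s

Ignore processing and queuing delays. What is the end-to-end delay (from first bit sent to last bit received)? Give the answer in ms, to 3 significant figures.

120 ms

L = 62000 bits.
Transmission delay per hop = L/R = 62000/45000000000 = 0.00137778 ms; 2 hops → 0.00275556 ms.
Propagation delays (d/s per hop): 120, 0.00417391 ms; sum = 120.004 ms.
End-to-end = 120 ms.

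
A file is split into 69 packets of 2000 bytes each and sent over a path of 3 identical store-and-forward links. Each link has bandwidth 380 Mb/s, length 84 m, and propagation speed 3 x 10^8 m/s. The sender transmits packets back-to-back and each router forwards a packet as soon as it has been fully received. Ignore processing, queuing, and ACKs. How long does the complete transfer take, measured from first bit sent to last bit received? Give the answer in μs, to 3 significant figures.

Per-hop transmission t_tx = L/R = 16000/380000000 = 42.1053 μs.
Per-hop propagation t_prop = 84/300000000 = 0.28 μs.
Pipeline fill: first packet needs 3·t_tx to clear all hops; remaining 68 packets each add one t_tx.
Total = (3+69-1)·t_tx + 3·t_prop = 71·42.1053 + 3·0.28 = 2990 μs.

2990 μs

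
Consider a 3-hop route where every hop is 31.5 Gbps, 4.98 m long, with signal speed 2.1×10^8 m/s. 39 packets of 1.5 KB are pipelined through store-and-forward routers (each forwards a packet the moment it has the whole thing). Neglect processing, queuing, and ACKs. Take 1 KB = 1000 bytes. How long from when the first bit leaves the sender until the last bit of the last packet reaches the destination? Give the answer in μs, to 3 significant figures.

15.7 μs

Per-hop transmission t_tx = L/R = 12000/31500000000 = 0.380952 μs.
Per-hop propagation t_prop = 4.98/210000000 = 0.0237143 μs.
Pipeline fill: first packet needs 3·t_tx to clear all hops; remaining 38 packets each add one t_tx.
Total = (3+39-1)·t_tx + 3·t_prop = 41·0.380952 + 3·0.0237143 = 15.7 μs.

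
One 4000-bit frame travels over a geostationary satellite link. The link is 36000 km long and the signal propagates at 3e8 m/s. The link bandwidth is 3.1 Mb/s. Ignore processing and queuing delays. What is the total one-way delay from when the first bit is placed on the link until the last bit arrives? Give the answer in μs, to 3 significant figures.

Transmission delay = L/R = 4000 / 3100000 = 1290.32 μs.
Propagation delay = d/s = 36000000 m / 300000000 m/s = 120000 μs.
Total = 121000 μs.

121000 μs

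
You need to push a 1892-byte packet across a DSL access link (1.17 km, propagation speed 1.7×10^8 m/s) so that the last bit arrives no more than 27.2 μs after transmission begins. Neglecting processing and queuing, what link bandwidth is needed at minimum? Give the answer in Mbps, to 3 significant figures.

L = 15136 bits.
Propagation delay = 1170 / 170000000 = 6.88235 μs.
Transmission budget = 27.2 − 6.88235 = 20.3176 μs.
R ≥ L / t_tx = 15136 bits / 2.03176e-05 s = 745 Mbps.

745 Mbps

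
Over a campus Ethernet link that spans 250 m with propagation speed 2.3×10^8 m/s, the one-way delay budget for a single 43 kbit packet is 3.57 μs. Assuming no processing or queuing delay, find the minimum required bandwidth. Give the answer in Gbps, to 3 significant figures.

17.3 Gbps

Propagation delay = 250 / 2.3e+08 = 1.08696 μs.
Transmission budget = 3.57 − 1.08696 = 2.48304 μs.
R ≥ L / t_tx = 43000 bits / 2.48304e-06 s = 17.3 Gbps.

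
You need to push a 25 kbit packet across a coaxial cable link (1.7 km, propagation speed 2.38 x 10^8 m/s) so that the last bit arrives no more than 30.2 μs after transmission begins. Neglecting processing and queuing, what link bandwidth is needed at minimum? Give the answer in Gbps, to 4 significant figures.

Propagation delay = 1700 / 238000000 = 7.14286 μs.
Transmission budget = 30.2 − 7.14286 = 23.0571 μs.
R ≥ L / t_tx = 25000 bits / 2.30571e-05 s = 1.084 Gbps.

1.084 Gbps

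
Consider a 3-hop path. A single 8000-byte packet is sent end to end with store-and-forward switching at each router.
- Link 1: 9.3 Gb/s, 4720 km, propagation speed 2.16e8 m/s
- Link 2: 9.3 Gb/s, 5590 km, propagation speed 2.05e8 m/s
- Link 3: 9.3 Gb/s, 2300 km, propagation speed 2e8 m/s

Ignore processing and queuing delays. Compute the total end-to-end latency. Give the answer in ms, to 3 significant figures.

L = 8000 × 8 = 64000 bits.
Transmission delay per hop = L/R = 64000/9300000000 = 0.00688172 ms; 3 hops → 0.0206452 ms.
Propagation delays (d/s per hop): 21.8519, 27.2683, 11.5 ms; sum = 60.6201 ms.
End-to-end = 60.6 ms.

60.6 ms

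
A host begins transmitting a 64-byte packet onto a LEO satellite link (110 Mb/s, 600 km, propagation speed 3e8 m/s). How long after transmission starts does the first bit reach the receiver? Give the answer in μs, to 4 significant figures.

2000 μs

First bit experiences only propagation delay: d/s = 600000/300000000 = 2000 μs.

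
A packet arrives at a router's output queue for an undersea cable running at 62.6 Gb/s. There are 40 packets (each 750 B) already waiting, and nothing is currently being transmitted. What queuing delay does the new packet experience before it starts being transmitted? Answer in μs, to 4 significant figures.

Each queued packet: L/R = 6000/62600000000 = 0.0958466 μs.
40 queued → 3.83387 μs.
Queuing delay = 3.834 μs.

3.834 μs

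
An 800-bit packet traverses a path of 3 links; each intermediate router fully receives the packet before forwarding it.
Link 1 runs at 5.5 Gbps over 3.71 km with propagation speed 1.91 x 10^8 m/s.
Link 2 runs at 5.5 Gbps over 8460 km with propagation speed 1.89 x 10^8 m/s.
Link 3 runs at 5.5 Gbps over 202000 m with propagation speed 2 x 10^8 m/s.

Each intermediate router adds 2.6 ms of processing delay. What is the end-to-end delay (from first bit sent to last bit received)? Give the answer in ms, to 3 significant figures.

51.0 ms

Transmission delay per hop = L/R = 800/5500000000 = 0.000145455 ms; 3 hops → 0.000436364 ms.
Propagation delays (d/s per hop): 0.0194241, 44.7619, 1.01 ms; sum = 45.7913 ms.
Processing at 2 router(s): 2 × 2.6 ms = 5.2 ms.
End-to-end = 51.0 ms.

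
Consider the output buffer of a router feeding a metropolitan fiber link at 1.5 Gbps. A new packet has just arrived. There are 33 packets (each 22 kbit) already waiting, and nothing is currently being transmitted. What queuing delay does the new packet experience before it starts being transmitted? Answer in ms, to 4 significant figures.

Each queued packet: L/R = 22000/1500000000 = 0.0146667 ms.
33 queued → 0.484 ms.
Queuing delay = 0.4840 ms.

0.4840 ms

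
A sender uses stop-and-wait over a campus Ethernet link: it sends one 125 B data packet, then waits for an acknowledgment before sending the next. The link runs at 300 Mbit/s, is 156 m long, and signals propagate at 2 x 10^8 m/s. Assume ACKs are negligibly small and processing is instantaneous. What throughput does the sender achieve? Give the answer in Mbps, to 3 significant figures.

204 Mbps

t_tx = L/R = 1000/300000000 = 3.33333e-06 s.
t_prop = 156/200000000 = 7.8e-07 s; RTT = 1.56e-06 s.
Cycle = t_tx + RTT = 4.89333e-06 s.
Throughput = L / cycle = 1000 / 4.89333e-06 = 204 Mbps.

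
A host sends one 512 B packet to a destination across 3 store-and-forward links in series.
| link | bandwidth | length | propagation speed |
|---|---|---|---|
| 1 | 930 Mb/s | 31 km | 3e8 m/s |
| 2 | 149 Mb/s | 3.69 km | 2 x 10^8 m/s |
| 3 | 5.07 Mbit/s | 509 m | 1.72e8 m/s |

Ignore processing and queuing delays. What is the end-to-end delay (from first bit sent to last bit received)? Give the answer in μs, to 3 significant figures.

965 μs

L = 512 × 8 = 4096 bits.
Transmission delays (L/R per hop): 4.4043, 27.4899, 807.89 μs; sum = 839.784 μs.
Propagation delays (d/s per hop): 103.333, 18.45, 2.9593 μs; sum = 124.743 μs.
End-to-end = 965 μs.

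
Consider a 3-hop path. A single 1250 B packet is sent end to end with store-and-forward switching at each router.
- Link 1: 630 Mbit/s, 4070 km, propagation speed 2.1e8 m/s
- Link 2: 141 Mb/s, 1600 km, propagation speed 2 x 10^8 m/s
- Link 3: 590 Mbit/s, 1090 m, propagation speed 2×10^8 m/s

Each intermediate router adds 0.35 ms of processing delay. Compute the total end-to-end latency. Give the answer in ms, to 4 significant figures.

28.19 ms

L = 1250 × 8 = 10000 bits.
Transmission delays (L/R per hop): 0.015873, 0.070922, 0.0169492 ms; sum = 0.103744 ms.
Propagation delays (d/s per hop): 19.381, 8, 0.00545 ms; sum = 27.3864 ms.
Processing at 2 router(s): 2 × 0.35 ms = 0.7 ms.
End-to-end = 28.19 ms.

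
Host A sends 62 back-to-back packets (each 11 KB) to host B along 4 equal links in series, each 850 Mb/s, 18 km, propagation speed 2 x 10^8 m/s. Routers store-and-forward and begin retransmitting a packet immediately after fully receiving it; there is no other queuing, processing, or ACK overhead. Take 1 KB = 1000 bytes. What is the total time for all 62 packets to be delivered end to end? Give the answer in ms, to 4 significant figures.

7.089 ms

Per-hop transmission t_tx = L/R = 88000/850000000 = 0.103529 ms.
Per-hop propagation t_prop = 18000/200000000 = 0.09 ms.
Pipeline fill: first packet needs 4·t_tx to clear all hops; remaining 61 packets each add one t_tx.
Total = (4+62-1)·t_tx + 4·t_prop = 65·0.103529 + 4·0.09 = 7.089 ms.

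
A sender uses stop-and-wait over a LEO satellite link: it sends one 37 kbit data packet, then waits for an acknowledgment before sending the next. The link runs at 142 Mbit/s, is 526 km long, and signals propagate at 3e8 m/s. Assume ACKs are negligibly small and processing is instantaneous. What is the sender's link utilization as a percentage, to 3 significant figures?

6.92 %

t_tx = L/R = 37000/142000000 = 0.000260563 s.
t_prop = 526000/300000000 = 0.00175333 s; RTT = 0.00350667 s.
Cycle = t_tx + RTT = 0.00376723 s.
Utilization = t_tx / cycle = 0.000260563/0.00376723 = 6.92 %.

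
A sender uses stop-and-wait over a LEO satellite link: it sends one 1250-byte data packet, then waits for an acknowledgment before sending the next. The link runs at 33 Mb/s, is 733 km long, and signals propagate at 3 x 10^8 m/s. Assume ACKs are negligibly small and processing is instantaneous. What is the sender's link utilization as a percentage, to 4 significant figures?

5.839 %

t_tx = L/R = 10000/33000000 = 0.00030303 s.
t_prop = 733000/300000000 = 0.00244333 s; RTT = 0.00488667 s.
Cycle = t_tx + RTT = 0.0051897 s.
Utilization = t_tx / cycle = 0.00030303/0.0051897 = 5.839 %.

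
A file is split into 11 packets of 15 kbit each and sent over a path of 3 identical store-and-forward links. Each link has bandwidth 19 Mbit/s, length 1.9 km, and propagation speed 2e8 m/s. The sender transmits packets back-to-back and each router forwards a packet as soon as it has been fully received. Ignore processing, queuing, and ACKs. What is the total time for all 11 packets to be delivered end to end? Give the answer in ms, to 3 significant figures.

Per-hop transmission t_tx = L/R = 15000/19000000 = 0.789474 ms.
Per-hop propagation t_prop = 1900/200000000 = 0.0095 ms.
Pipeline fill: first packet needs 3·t_tx to clear all hops; remaining 10 packets each add one t_tx.
Total = (3+11-1)·t_tx + 3·t_prop = 13·0.789474 + 3·0.0095 = 10.3 ms.

10.3 ms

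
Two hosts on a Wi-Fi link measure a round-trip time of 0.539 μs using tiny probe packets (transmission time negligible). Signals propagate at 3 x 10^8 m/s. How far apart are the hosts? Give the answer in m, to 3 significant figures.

One-way propagation = RTT/2 = 0.2695 μs.
d = s × t = 300000000 × 2.695e-07 = 80.9 m.

80.9 m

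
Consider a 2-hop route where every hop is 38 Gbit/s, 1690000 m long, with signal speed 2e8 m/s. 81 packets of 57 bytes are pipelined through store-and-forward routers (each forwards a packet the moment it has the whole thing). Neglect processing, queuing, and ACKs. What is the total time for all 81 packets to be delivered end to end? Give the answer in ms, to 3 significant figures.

Per-hop transmission t_tx = L/R = 456/38000000000 = 1.2e-05 ms.
Per-hop propagation t_prop = 1690000/200000000 = 8.45 ms.
Pipeline fill: first packet needs 2·t_tx to clear all hops; remaining 80 packets each add one t_tx.
Total = (2+81-1)·t_tx + 2·t_prop = 82·1.2e-05 + 2·8.45 = 16.9 ms.

16.9 ms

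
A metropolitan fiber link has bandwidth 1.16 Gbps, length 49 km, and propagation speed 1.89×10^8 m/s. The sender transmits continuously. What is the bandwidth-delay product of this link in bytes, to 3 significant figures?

37600 bytes

Propagation delay = 49000 / 189000000 = 0.000259259 s.
BDP = R × t_prop = 1160000000 × 0.000259259 = 300741 bits.
In bytes: 300741/8 = 37600 bytes.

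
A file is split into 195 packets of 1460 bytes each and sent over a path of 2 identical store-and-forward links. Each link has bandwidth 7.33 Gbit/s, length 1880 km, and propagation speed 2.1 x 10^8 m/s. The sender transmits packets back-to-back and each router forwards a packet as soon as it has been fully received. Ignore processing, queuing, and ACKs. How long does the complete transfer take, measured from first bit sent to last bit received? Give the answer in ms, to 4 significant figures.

18.22 ms

Per-hop transmission t_tx = L/R = 11680/7330000000 = 0.00159345 ms.
Per-hop propagation t_prop = 1880000/210000000 = 8.95238 ms.
Pipeline fill: first packet needs 2·t_tx to clear all hops; remaining 194 packets each add one t_tx.
Total = (2+195-1)·t_tx + 2·t_prop = 196·0.00159345 + 2·8.95238 = 18.22 ms.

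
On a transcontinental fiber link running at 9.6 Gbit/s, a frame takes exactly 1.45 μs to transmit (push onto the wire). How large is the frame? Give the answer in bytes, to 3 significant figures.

1740 bytes

L = R × t_tx = 9600000000 b/s × 1.45e-06 s = 13920 bits.
In bytes: 13920 / 8 = 1740 bytes.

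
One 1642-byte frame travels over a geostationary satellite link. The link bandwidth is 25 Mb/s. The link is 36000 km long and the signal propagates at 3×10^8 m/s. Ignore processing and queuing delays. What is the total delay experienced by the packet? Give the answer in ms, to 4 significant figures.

120.5 ms

L = 1642 × 8 = 13136 bits.
Transmission delay = L/R = 13136 / 25000000 = 0.52544 ms.
Propagation delay = d/s = 36000000 m / 300000000 m/s = 120 ms.
Total = 120.5 ms.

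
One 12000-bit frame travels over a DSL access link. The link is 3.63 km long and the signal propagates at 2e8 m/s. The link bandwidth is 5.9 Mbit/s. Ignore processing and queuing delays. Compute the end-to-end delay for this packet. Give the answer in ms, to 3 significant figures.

Transmission delay = L/R = 12000 / 5900000 = 2.0339 ms.
Propagation delay = d/s = 3630 m / 200000000 m/s = 0.01815 ms.
Total = 2.05 ms.

2.05 ms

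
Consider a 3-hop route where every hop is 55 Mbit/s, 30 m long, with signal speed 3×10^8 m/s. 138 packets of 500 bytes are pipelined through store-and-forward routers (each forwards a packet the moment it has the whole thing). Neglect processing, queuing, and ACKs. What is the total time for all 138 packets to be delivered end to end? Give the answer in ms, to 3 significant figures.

10.2 ms

Per-hop transmission t_tx = L/R = 4000/55000000 = 0.0727273 ms.
Per-hop propagation t_prop = 30/300000000 = 0.0001 ms.
Pipeline fill: first packet needs 3·t_tx to clear all hops; remaining 137 packets each add one t_tx.
Total = (3+138-1)·t_tx + 3·t_prop = 140·0.0727273 + 3·0.0001 = 10.2 ms.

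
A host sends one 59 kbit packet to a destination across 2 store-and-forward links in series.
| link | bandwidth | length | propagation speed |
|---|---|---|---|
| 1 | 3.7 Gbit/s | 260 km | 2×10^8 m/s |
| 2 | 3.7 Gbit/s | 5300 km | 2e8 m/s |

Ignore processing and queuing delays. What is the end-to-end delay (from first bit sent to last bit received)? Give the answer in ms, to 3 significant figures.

27.8 ms

L = 59000 bits.
Transmission delay per hop = L/R = 59000/3700000000 = 0.0159459 ms; 2 hops → 0.0318919 ms.
Propagation delays (d/s per hop): 1.3, 26.5 ms; sum = 27.8 ms.
End-to-end = 27.8 ms.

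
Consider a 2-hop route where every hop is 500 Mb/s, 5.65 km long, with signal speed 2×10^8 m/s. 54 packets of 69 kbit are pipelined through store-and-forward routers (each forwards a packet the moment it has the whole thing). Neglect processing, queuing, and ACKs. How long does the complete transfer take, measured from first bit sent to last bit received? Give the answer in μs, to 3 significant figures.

7650 μs

Per-hop transmission t_tx = L/R = 69000/500000000 = 138 μs.
Per-hop propagation t_prop = 5650/200000000 = 28.25 μs.
Pipeline fill: first packet needs 2·t_tx to clear all hops; remaining 53 packets each add one t_tx.
Total = (2+54-1)·t_tx + 2·t_prop = 55·138 + 2·28.25 = 7650 μs.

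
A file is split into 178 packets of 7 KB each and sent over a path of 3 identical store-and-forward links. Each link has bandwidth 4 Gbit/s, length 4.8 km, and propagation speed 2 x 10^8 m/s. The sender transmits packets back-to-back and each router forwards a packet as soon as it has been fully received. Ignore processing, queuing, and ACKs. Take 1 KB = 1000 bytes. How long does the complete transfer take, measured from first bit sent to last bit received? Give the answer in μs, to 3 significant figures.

2590 μs

Per-hop transmission t_tx = L/R = 56000/4000000000 = 14 μs.
Per-hop propagation t_prop = 4800/200000000 = 24 μs.
Pipeline fill: first packet needs 3·t_tx to clear all hops; remaining 177 packets each add one t_tx.
Total = (3+178-1)·t_tx + 3·t_prop = 180·14 + 3·24 = 2590 μs.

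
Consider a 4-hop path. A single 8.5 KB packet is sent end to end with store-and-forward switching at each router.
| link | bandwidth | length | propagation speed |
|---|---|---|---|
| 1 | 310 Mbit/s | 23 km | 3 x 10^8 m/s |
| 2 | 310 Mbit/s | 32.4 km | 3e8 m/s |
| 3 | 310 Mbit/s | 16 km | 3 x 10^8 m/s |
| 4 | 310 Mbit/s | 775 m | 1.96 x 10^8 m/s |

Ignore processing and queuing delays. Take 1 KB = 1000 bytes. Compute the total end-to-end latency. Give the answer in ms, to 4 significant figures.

1.119 ms

L = 68000 bits.
Transmission delay per hop = L/R = 68000/310000000 = 0.219355 ms; 4 hops → 0.877419 ms.
Propagation delays (d/s per hop): 0.0766667, 0.108, 0.0533333, 0.00395408 ms; sum = 0.241954 ms.
End-to-end = 1.119 ms.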